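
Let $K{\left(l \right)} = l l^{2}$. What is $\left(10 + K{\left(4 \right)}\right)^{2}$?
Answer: $5476$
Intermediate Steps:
$K{\left(l \right)} = l^{3}$
$\left(10 + K{\left(4 \right)}\right)^{2} = \left(10 + 4^{3}\right)^{2} = \left(10 + 64\right)^{2} = 74^{2} = 5476$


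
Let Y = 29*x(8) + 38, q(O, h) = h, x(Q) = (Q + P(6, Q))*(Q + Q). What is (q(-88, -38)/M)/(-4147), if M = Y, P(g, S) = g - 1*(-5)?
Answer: 1/966251 ≈ 1.0349e-6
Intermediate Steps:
P(g, S) = 5 + g (P(g, S) = g + 5 = 5 + g)
x(Q) = 2*Q*(11 + Q) (x(Q) = (Q + (5 + 6))*(Q + Q) = (Q + 11)*(2*Q) = (11 + Q)*(2*Q) = 2*Q*(11 + Q))
Y = 8854 (Y = 29*(2*8*(11 + 8)) + 38 = 29*(2*8*19) + 38 = 29*304 + 38 = 8816 + 38 = 8854)
M = 8854
(q(-88, -38)/M)/(-4147) = -38/8854/(-4147) = -38*1/8854*(-1/4147) = -1/233*(-1/4147) = 1/966251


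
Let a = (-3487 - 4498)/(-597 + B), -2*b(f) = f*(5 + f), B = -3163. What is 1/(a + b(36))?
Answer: -752/553379 ≈ -0.0013589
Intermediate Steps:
b(f) = -f*(5 + f)/2
a = 1597/752 (a = (-3487 - 4498)/(-597 - 3163) = -7985/(-3760) = -7985*(-1/3760) = 1597/752 ≈ 2.1237)
1/(a + b(36)) = 1/(1597/752 - ½*36*(5 + 36)) = 1/(1597/752 - ½*36*41) = 1/(1597/752 - 738) = 1/(-553379/752) = -752/553379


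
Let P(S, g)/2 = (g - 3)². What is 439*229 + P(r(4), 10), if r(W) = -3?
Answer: 100629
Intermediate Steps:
P(S, g) = 2*(-3 + g)² (P(S, g) = 2*(g - 3)² = 2*(-3 + g)²)
439*229 + P(r(4), 10) = 439*229 + 2*(-3 + 10)² = 100531 + 2*7² = 100531 + 2*49 = 100531 + 98 = 100629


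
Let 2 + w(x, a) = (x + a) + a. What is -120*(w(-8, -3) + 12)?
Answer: 480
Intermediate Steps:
w(x, a) = -2 + x + 2*a (w(x, a) = -2 + ((x + a) + a) = -2 + ((a + x) + a) = -2 + (x + 2*a) = -2 + x + 2*a)
-120*(w(-8, -3) + 12) = -120*((-2 - 8 + 2*(-3)) + 12) = -120*((-2 - 8 - 6) + 12) = -120*(-16 + 12) = -120*(-4) = 480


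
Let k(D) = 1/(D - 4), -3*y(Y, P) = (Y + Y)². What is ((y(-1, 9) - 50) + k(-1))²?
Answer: 597529/225 ≈ 2655.7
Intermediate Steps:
y(Y, P) = -4*Y²/3 (y(Y, P) = -(Y + Y)²/3 = -4*Y²/3)
k(D) = 1/(-4 + D)
((y(-1, 9) - 50) + k(-1))² = ((-4/3*(-1)² - 50) + 1/(-4 - 1))² = ((-4/3*1 - 50) + 1/(-5))² = ((-4/3 - 50) - ⅕)² = (-154/3 - ⅕)² = (-773/15)² = 597529/225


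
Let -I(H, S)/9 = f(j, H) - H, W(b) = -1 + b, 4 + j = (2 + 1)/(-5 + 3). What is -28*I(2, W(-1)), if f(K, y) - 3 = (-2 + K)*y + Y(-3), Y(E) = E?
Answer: -4284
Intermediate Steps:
j = -11/2 (j = -4 + (2 + 1)/(-5 + 3) = -4 + 3/(-2) = -4 + 3*(-½) = -4 - 3/2 = -11/2 ≈ -5.5000)
f(K, y) = y*(-2 + K) (f(K, y) = 3 + ((-2 + K)*y - 3) = 3 + (y*(-2 + K) - 3) = 3 + (-3 + y*(-2 + K)) = y*(-2 + K))
I(H, S) = 153*H/2 (I(H, S) = -9*(H*(-2 - 11/2) - H) = -9*(H*(-15/2) - H) = -9*(-15*H/2 - H) = -(-153)*H/2 = 153*H/2)
-28*I(2, W(-1)) = -2142*2 = -28*153 = -4284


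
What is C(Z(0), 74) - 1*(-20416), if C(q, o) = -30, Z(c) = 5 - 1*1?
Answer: 20386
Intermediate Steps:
Z(c) = 4 (Z(c) = 5 - 1 = 4)
C(Z(0), 74) - 1*(-20416) = -30 - 1*(-20416) = -30 + 20416 = 20386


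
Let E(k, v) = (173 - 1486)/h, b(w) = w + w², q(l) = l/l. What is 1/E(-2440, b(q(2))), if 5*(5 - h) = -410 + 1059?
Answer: 48/505 ≈ 0.095050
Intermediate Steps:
h = -624/5 (h = 5 - (-410 + 1059)/5 = 5 - ⅕*649 = 5 - 649/5 = -624/5 ≈ -124.80)
q(l) = 1
E(k, v) = 505/48 (E(k, v) = (173 - 1486)/(-624/5) = -1313*(-5/624) = 505/48)
1/E(-2440, b(q(2))) = 1/(505/48) = 48/505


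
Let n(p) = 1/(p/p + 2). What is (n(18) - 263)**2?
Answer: 620944/9 ≈ 68994.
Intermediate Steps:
n(p) = 1/3 (n(p) = 1/(1 + 2) = 1/3)
(n(18) - 263)**2 = (1/3 - 263)**2 = (-788/3)**2 = 620944/9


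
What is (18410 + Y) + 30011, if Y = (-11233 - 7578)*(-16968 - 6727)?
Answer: 445775066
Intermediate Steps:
Y = 445726645 (Y = -18811*(-23695) = 445726645)
(18410 + Y) + 30011 = (18410 + 445726645) + 30011 = 445745055 + 30011 = 445775066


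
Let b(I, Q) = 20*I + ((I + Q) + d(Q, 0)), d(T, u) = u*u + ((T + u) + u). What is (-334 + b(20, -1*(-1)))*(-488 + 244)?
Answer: -21472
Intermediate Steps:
d(T, u) = T + u² + 2*u (d(T, u) = u² + (T + 2*u) = T + u² + 2*u)
b(I, Q) = 2*Q + 21*I (b(I, Q) = 20*I + ((I + Q) + (Q + 0² + 2*0)) = 20*I + ((I + Q) + (Q + 0 + 0)) = 20*I + ((I + Q) + Q) = 20*I + (I + 2*Q) = 2*Q + 21*I)
(-334 + b(20, -1*(-1)))*(-488 + 244) = (-334 + (2*(-1*(-1)) + 21*20))*(-488 + 244) = (-334 + (2*1 + 420))*(-244) = (-334 + (2 + 420))*(-244) = (-334 + 422)*(-244) = 88*(-244) = -21472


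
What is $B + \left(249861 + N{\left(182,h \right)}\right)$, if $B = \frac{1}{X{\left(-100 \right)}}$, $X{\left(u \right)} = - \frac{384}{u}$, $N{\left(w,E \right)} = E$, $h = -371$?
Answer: $\frac{23951065}{96} \approx 2.4949 \cdot 10^{5}$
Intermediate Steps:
$B = \frac{25}{96}$ ($B = \frac{1}{\left(-384\right) \frac{1}{-100}} = \frac{1}{\left(-384\right) \left(- \frac{1}{100}\right)} = \frac{1}{\frac{96}{25}} = \frac{25}{96} \approx 0.26042$)
$B + \left(249861 + N{\left(182,h \right)}\right) = \frac{25}{96} + \left(249861 - 371\right) = \frac{25}{96} + 249490 = \frac{23951065}{96}$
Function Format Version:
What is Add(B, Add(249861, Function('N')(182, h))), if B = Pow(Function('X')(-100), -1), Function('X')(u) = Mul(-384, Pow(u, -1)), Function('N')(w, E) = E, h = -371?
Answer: Rational(23951065, 96) ≈ 2.4949e+5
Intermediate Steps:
B = Rational(25, 96) (B = Pow(Mul(-384, Pow(-100, -1)), -1) = Pow(Mul(-384, Rational(-1, 100)), -1) = Pow(Rational(96, 25), -1) = Rational(25, 96) ≈ 0.26042)
Add(B, Add(249861, Function('N')(182, h))) = Add(Rational(25, 96), Add(249861, -371)) = Add(Rational(25, 96), 249490) = Rational(23951065, 96)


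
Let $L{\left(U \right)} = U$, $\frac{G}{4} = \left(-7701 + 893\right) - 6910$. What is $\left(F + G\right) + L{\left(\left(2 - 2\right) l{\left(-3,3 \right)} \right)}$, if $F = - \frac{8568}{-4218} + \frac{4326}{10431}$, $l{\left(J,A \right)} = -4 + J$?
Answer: $- \frac{371521750}{6771} \approx -54870.0$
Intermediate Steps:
$G = -54872$ ($G = 4 \left(\left(-7701 + 893\right) - 6910\right) = 4 \left(-6808 - 6910\right) = 4 \left(-13718\right) = -54872$)
$F = \frac{16562}{6771}$ ($F = \left(-8568\right) \left(- \frac{1}{4218}\right) + 4326 \cdot \frac{1}{10431} = \frac{1428}{703} + \frac{1442}{3477} = \frac{16562}{6771} \approx 2.446$)
$\left(F + G\right) + L{\left(\left(2 - 2\right) l{\left(-3,3 \right)} \right)} = \left(\frac{16562}{6771} - 54872\right) + \left(2 - 2\right) \left(-4 - 3\right) = - \frac{371521750}{6771} + 0 \left(-7\right) = - \frac{371521750}{6771} + 0 = - \frac{371521750}{6771}$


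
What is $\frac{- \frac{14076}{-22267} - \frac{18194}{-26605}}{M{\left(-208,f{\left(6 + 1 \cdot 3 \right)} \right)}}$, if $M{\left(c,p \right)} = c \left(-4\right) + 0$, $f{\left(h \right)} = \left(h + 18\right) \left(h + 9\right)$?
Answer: $\frac{389808889}{246444030560} \approx 0.0015817$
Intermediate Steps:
$f{\left(h \right)} = \left(9 + h\right) \left(18 + h\right)$ ($f{\left(h \right)} = \left(18 + h\right) \left(9 + h\right) = \left(9 + h\right) \left(18 + h\right)$)
$M{\left(c,p \right)} = - 4 c$ ($M{\left(c,p \right)} = - 4 c + 0 = - 4 c$)
$\frac{- \frac{14076}{-22267} - \frac{18194}{-26605}}{M{\left(-208,f{\left(6 + 1 \cdot 3 \right)} \right)}} = \frac{- \frac{14076}{-22267} - \frac{18194}{-26605}}{\left(-4\right) \left(-208\right)} = \frac{\left(-14076\right) \left(- \frac{1}{22267}\right) - - \frac{18194}{26605}}{832} = \left(\frac{14076}{22267} + \frac{18194}{26605}\right) \frac{1}{832} = \frac{779617778}{592413535} \cdot \frac{1}{832} = \frac{389808889}{246444030560}$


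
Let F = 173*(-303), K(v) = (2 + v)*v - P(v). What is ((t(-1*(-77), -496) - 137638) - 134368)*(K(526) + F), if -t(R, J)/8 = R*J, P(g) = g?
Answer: 7536973990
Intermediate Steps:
K(v) = -v + v*(2 + v) (K(v) = (2 + v)*v - v = v*(2 + v) - v = -v + v*(2 + v))
t(R, J) = -8*J*R (t(R, J) = -8*R*J = -8*J*R)
F = -52419
((t(-1*(-77), -496) - 137638) - 134368)*(K(526) + F) = ((-8*(-496)*(-1*(-77)) - 137638) - 134368)*(526*(1 + 526) - 52419) = ((-8*(-496)*77 - 137638) - 134368)*(526*527 - 52419) = ((305536 - 137638) - 134368)*(277202 - 52419) = (167898 - 134368)*224783 = 33530*224783 = 7536973990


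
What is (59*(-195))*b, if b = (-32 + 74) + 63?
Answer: -1208025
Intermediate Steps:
b = 105 (b = 42 + 63 = 105)
(59*(-195))*b = (59*(-195))*105 = -11505*105 = -1208025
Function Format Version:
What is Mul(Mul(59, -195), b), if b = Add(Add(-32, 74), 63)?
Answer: -1208025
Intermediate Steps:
b = 105 (b = Add(42, 63) = 105)
Mul(Mul(59, -195), b) = Mul(Mul(59, -195), 105) = Mul(-11505, 105) = -1208025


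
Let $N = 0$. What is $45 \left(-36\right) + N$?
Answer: $-1620$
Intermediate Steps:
$45 \left(-36\right) + N = 45 \left(-36\right) + 0 = -1620 + 0 = -1620$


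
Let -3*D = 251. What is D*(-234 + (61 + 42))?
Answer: 32881/3 ≈ 10960.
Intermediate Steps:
D = -251/3 (D = -1/3*251 = -251/3 ≈ -83.667)
D*(-234 + (61 + 42)) = -251*(-234 + (61 + 42))/3 = -251*(-234 + 103)/3 = -251/3*(-131) = 32881/3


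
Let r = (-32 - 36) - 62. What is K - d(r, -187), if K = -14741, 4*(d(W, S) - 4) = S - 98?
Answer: -58695/4 ≈ -14674.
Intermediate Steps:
r = -130 (r = -68 - 62 = -130)
d(W, S) = -41/2 + S/4 (d(W, S) = 4 + (S - 98)/4 = 4 + (-98 + S)/4 = 4 + (-49/2 + S/4) = -41/2 + S/4)
K - d(r, -187) = -14741 - (-41/2 + (¼)*(-187)) = -14741 - (-41/2 - 187/4) = -14741 - 1*(-269/4) = -14741 + 269/4 = -58695/4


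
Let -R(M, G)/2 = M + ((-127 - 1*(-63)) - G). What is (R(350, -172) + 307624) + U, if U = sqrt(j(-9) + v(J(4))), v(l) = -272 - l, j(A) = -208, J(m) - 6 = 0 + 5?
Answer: 306708 + I*sqrt(491) ≈ 3.0671e+5 + 22.159*I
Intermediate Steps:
J(m) = 11 (J(m) = 6 + (0 + 5) = 6 + 5 = 11)
R(M, G) = 128 - 2*M + 2*G (R(M, G) = -2*(M + ((-127 - 1*(-63)) - G)) = -2*(M + ((-127 + 63) - G)) = -2*(M + (-64 - G)) = -2*(-64 + M - G) = 128 - 2*M + 2*G)
U = I*sqrt(491) (U = sqrt(-208 + (-272 - 1*11)) = sqrt(-208 + (-272 - 11)) = sqrt(-208 - 283) = sqrt(-491) = I*sqrt(491) ≈ 22.159*I)
(R(350, -172) + 307624) + U = ((128 - 2*350 + 2*(-172)) + 307624) + I*sqrt(491) = ((128 - 700 - 344) + 307624) + I*sqrt(491) = (-916 + 307624) + I*sqrt(491) = 306708 + I*sqrt(491)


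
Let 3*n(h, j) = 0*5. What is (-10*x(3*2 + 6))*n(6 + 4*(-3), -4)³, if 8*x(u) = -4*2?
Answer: 0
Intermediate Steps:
n(h, j) = 0 (n(h, j) = (0*5)/3 = (⅓)*0 = 0)
x(u) = -1 (x(u) = (-4*2)/8 = (⅛)*(-8) = -1)
(-10*x(3*2 + 6))*n(6 + 4*(-3), -4)³ = -10*(-1)*0³ = 10*0 = 0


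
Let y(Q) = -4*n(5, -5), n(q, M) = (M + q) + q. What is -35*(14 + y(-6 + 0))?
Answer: 210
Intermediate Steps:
n(q, M) = M + 2*q
y(Q) = -20 (y(Q) = -4*(-5 + 2*5) = -4*(-5 + 10) = -4*5 = -20)
-35*(14 + y(-6 + 0)) = -35*(14 - 20) = -35*(-6) = 210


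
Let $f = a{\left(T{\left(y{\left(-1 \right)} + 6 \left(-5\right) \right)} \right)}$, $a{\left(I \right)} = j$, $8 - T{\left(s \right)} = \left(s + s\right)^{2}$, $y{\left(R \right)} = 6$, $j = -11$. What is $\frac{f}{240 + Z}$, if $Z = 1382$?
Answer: $- \frac{11}{1622} \approx -0.0067817$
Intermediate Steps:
$T{\left(s \right)} = 8 - 4 s^{2}$ ($T{\left(s \right)} = 8 - \left(s + s\right)^{2} = 8 - \left(2 s\right)^{2} = 8 - 4 s^{2}$)
$a{\left(I \right)} = -11$
$f = -11$
$\frac{f}{240 + Z} = - \frac{11}{240 + 1382} = - \frac{11}{1622}$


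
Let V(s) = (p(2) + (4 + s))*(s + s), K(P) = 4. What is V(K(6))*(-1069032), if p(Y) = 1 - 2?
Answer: -59865792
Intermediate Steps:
p(Y) = -1
V(s) = 2*s*(3 + s) (V(s) = (-1 + (4 + s))*(s + s) = (3 + s)*(2*s) = 2*s*(3 + s))
V(K(6))*(-1069032) = (2*4*(3 + 4))*(-1069032) = (2*4*7)*(-1069032) = 56*(-1069032) = -59865792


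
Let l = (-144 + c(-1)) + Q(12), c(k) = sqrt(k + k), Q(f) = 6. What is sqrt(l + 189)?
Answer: sqrt(51 + I*sqrt(2)) ≈ 7.1421 + 0.09901*I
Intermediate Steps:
c(k) = sqrt(2)*sqrt(k) (c(k) = sqrt(2*k) = sqrt(2)*sqrt(k))
l = -138 + I*sqrt(2) (l = (-144 + sqrt(2)*sqrt(-1)) + 6 = (-144 + sqrt(2)*I) + 6 = (-144 + I*sqrt(2)) + 6 = -138 + I*sqrt(2) ≈ -138.0 + 1.4142*I)
sqrt(l + 189) = sqrt((-138 + I*sqrt(2)) + 189) = sqrt(51 + I*sqrt(2))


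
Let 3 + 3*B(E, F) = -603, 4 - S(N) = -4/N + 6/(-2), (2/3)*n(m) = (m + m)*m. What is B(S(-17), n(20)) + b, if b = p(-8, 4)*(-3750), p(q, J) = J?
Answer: -15202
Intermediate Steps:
n(m) = 3*m² (n(m) = 3*((m + m)*m)/2 = 3*((2*m)*m)/2 = 3*(2*m²)/2 = 3*m²)
S(N) = 7 + 4/N (S(N) = 4 - (-4/N + 6/(-2)) = 4 - (-4/N + 6*(-½)) = 4 - (-4/N - 3) = 4 - (-3 - 4/N) = 4 + (3 + 4/N) = 7 + 4/N)
B(E, F) = -202 (B(E, F) = -1 + (⅓)*(-603) = -1 - 201 = -202)
b = -15000 (b = 4*(-3750) = -15000)
B(S(-17), n(20)) + b = -202 - 15000 = -15202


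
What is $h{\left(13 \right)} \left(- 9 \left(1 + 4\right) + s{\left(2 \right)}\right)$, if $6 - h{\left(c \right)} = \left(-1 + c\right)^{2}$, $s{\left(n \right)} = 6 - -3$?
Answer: $4968$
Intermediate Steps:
$s{\left(n \right)} = 9$ ($s{\left(n \right)} = 6 + 3 = 9$)
$h{\left(c \right)} = 6 - \left(-1 + c\right)^{2}$
$h{\left(13 \right)} \left(- 9 \left(1 + 4\right) + s{\left(2 \right)}\right) = \left(6 - \left(-1 + 13\right)^{2}\right) \left(- 9 \left(1 + 4\right) + 9\right) = \left(6 - 12^{2}\right) \left(\left(-9\right) 5 + 9\right) = \left(6 - 144\right) \left(-45 + 9\right) = \left(6 - 144\right) \left(-36\right) = \left(-138\right) \left(-36\right) = 4968$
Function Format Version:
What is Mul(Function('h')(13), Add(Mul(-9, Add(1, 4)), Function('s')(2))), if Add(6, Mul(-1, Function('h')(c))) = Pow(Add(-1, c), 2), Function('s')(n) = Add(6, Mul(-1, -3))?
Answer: 4968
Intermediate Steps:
Function('s')(n) = 9 (Function('s')(n) = Add(6, 3) = 9)
Function('h')(c) = Add(6, Mul(-1, Pow(Add(-1, c), 2)))
Mul(Function('h')(13), Add(Mul(-9, Add(1, 4)), Function('s')(2))) = Mul(Add(6, Mul(-1, Pow(Add(-1, 13), 2))), Add(Mul(-9, Add(1, 4)), 9)) = Mul(Add(6, Mul(-1, Pow(12, 2))), Add(Mul(-9, 5), 9)) = Mul(Add(6, Mul(-1, 144)), Add(-45, 9)) = Mul(Add(6, -144), -36) = Mul(-138, -36) = 4968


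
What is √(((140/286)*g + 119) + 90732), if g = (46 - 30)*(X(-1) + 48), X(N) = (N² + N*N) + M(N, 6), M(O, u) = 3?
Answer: 3*√207366731/143 ≈ 302.10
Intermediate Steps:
X(N) = 3 + 2*N² (X(N) = (N² + N*N) + 3 = (N² + N²) + 3 = 2*N² + 3 = 3 + 2*N²)
g = 848 (g = (46 - 30)*((3 + 2*(-1)²) + 48) = 16*((3 + 2*1) + 48) = 16*((3 + 2) + 48) = 16*(5 + 48) = 16*53 = 848)
√(((140/286)*g + 119) + 90732) = √(((140/286)*848 + 119) + 90732) = √(((140*(1/286))*848 + 119) + 90732) = √(((70/143)*848 + 119) + 90732) = √((59360/143 + 119) + 90732) = √(76377/143 + 90732) = √(13051053/143) = 3*√207366731/143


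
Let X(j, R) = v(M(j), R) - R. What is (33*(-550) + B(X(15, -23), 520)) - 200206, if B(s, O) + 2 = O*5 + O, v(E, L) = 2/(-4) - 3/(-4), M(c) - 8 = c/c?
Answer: -215238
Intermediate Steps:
M(c) = 9 (M(c) = 8 + c/c = 8 + 1 = 9)
v(E, L) = 1/4 (v(E, L) = 2*(-1/4) - 3*(-1/4) = -1/2 + 3/4 = 1/4)
X(j, R) = 1/4 - R
B(s, O) = -2 + 6*O (B(s, O) = -2 + (O*5 + O) = -2 + (5*O + O) = -2 + 6*O)
(33*(-550) + B(X(15, -23), 520)) - 200206 = (33*(-550) + (-2 + 6*520)) - 200206 = (-18150 + (-2 + 3120)) - 200206 = (-18150 + 3118) - 200206 = -15032 - 200206 = -215238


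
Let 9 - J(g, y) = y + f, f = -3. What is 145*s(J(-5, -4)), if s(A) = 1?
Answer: 145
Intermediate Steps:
J(g, y) = 12 - y (J(g, y) = 9 - (y - 3) = 9 - (-3 + y) = 9 + (3 - y) = 12 - y)
145*s(J(-5, -4)) = 145*1 = 145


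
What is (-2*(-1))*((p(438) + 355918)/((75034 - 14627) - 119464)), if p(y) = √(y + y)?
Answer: -711836/59057 - 4*√219/59057 ≈ -12.054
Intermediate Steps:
p(y) = √2*√y (p(y) = √(2*y) = √2*√y)
(-2*(-1))*((p(438) + 355918)/((75034 - 14627) - 119464)) = (-2*(-1))*((√2*√438 + 355918)/((75034 - 14627) - 119464)) = 2*((2*√219 + 355918)/(60407 - 119464)) = 2*((355918 + 2*√219)/(-59057)) = 2*((355918 + 2*√219)*(-1/59057)) = 2*(-355918/59057 - 2*√219/59057) = -711836/59057 - 4*√219/59057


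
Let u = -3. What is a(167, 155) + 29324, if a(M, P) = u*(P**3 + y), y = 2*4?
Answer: -11142325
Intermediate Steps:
y = 8
a(M, P) = -24 - 3*P**3 (a(M, P) = -3*(P**3 + 8) = -3*(8 + P**3) = -24 - 3*P**3)
a(167, 155) + 29324 = (-24 - 3*155**3) + 29324 = (-24 - 3*3723875) + 29324 = (-24 - 11171625) + 29324 = -11171649 + 29324 = -11142325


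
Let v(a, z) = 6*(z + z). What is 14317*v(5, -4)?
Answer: -687216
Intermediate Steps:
v(a, z) = 12*z (v(a, z) = 6*(2*z) = 12*z)
14317*v(5, -4) = 14317*(12*(-4)) = 14317*(-48) = -687216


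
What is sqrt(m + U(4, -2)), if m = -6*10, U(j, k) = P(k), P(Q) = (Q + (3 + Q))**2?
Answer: I*sqrt(59) ≈ 7.6811*I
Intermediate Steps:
P(Q) = (3 + 2*Q)**2
U(j, k) = (3 + 2*k)**2
m = -60
sqrt(m + U(4, -2)) = sqrt(-60 + (3 + 2*(-2))**2) = sqrt(-60 + (3 - 4)**2) = sqrt(-60 + (-1)**2) = sqrt(-60 + 1) = sqrt(-59) = I*sqrt(59)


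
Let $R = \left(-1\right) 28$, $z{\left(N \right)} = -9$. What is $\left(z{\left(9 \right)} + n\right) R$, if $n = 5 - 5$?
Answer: $252$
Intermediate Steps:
$n = 0$ ($n = 5 - 5 = 0$)
$R = -28$
$\left(z{\left(9 \right)} + n\right) R = \left(-9 + 0\right) \left(-28\right) = \left(-9\right) \left(-28\right) = 252$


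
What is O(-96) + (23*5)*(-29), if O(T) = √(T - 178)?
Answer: -3335 + I*√274 ≈ -3335.0 + 16.553*I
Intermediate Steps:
O(T) = √(-178 + T)
O(-96) + (23*5)*(-29) = √(-178 - 96) + (23*5)*(-29) = √(-274) + 115*(-29) = I*√274 - 3335 = -3335 + I*√274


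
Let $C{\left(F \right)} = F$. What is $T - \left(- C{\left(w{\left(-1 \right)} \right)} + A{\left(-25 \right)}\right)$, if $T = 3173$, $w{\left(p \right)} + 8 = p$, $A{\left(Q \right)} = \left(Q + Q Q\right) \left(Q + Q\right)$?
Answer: $33164$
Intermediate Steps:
$A{\left(Q \right)} = 2 Q \left(Q + Q^{2}\right)$ ($A{\left(Q \right)} = \left(Q + Q^{2}\right) 2 Q = 2 Q \left(Q + Q^{2}\right)$)
$w{\left(p \right)} = -8 + p$
$T - \left(- C{\left(w{\left(-1 \right)} \right)} + A{\left(-25 \right)}\right) = 3173 - \left(9 + 2 \left(-25\right)^{2} \left(1 - 25\right)\right) = 3173 - \left(9 + 2 \cdot 625 \left(-24\right)\right) = 3173 - -29991 = 3173 + \left(-9 + 30000\right) = 3173 + 29991 = 33164$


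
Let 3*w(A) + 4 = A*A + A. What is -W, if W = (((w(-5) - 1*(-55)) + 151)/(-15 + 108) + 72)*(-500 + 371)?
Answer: 891046/93 ≈ 9581.1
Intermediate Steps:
w(A) = -4/3 + A/3 + A²/3 (w(A) = -4/3 + (A*A + A)/3 = -4/3 + (A² + A)/3 = -4/3 + (A + A²)/3 = -4/3 + (A/3 + A²/3) = -4/3 + A/3 + A²/3)
W = -891046/93 (W = ((((-4/3 + (⅓)*(-5) + (⅓)*(-5)²) - 1*(-55)) + 151)/(-15 + 108) + 72)*(-500 + 371) = ((((-4/3 - 5/3 + (⅓)*25) + 55) + 151)/93 + 72)*(-129) = ((((-4/3 - 5/3 + 25/3) + 55) + 151)*(1/93) + 72)*(-129) = (((16/3 + 55) + 151)*(1/93) + 72)*(-129) = ((181/3 + 151)*(1/93) + 72)*(-129) = ((634/3)*(1/93) + 72)*(-129) = (634/279 + 72)*(-129) = (20722/279)*(-129) = -891046/93 ≈ -9581.1)
-W = -1*(-891046/93) = 891046/93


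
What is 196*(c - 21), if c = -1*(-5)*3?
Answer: -1176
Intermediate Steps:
c = 15 (c = 5*3 = 15)
196*(c - 21) = 196*(15 - 21) = 196*(-6) = -1176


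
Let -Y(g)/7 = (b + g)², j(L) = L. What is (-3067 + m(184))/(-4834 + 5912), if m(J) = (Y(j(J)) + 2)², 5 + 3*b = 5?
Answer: 56164257033/1078 ≈ 5.2100e+7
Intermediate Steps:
b = 0 (b = -5/3 + (⅓)*5 = -5/3 + 5/3 = 0)
Y(g) = -7*g² (Y(g) = -7*(0 + g)² = -7*g²)
m(J) = (2 - 7*J²)² (m(J) = (-7*J² + 2)² = (2 - 7*J²)²)
(-3067 + m(184))/(-4834 + 5912) = (-3067 + (-2 + 7*184²)²)/(-4834 + 5912) = (-3067 + (-2 + 7*33856)²)/1078 = (-3067 + (-2 + 236992)²)*(1/1078) = (-3067 + 236990²)*(1/1078) = (-3067 + 56164260100)*(1/1078) = 56164257033*(1/1078) = 56164257033/1078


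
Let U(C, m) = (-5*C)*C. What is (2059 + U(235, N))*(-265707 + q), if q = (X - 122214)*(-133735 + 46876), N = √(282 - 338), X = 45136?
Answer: -1834776575881470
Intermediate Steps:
N = 2*I*√14 (N = √(-56) = 2*I*√14 ≈ 7.4833*I)
U(C, m) = -5*C²
q = 6694918002 (q = (45136 - 122214)*(-133735 + 46876) = -77078*(-86859) = 6694918002)
(2059 + U(235, N))*(-265707 + q) = (2059 - 5*235²)*(-265707 + 6694918002) = (2059 - 5*55225)*6694652295 = (2059 - 276125)*6694652295 = -274066*6694652295 = -1834776575881470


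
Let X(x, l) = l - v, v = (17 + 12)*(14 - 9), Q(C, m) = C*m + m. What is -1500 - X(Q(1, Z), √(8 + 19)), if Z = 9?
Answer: -1355 - 3*√3 ≈ -1360.2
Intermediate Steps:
Q(C, m) = m + C*m
v = 145 (v = 29*5 = 145)
X(x, l) = -145 + l (X(x, l) = l - 1*145 = l - 145 = -145 + l)
-1500 - X(Q(1, Z), √(8 + 19)) = -1500 - (-145 + √(8 + 19)) = -1500 - (-145 + √27) = -1500 - (-145 + 3*√3) = -1500 + (145 - 3*√3) = -1355 - 3*√3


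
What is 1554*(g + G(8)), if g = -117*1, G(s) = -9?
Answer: -195804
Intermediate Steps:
g = -117
1554*(g + G(8)) = 1554*(-117 - 9) = 1554*(-126) = -195804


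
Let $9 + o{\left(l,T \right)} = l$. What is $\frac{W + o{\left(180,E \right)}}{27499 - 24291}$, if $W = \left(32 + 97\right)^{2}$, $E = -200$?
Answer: $\frac{4203}{802} \approx 5.2406$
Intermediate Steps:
$W = 16641$ ($W = 129^{2} = 16641$)
$o{\left(l,T \right)} = -9 + l$
$\frac{W + o{\left(180,E \right)}}{27499 - 24291} = \frac{16641 + \left(-9 + 180\right)}{27499 - 24291} = \frac{16641 + 171}{3208} = 16812 \cdot \frac{1}{3208} = \frac{4203}{802}$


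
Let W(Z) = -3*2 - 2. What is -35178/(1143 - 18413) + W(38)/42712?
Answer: 8536276/4191115 ≈ 2.0368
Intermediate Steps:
W(Z) = -8 (W(Z) = -6 - 2 = -8)
-35178/(1143 - 18413) + W(38)/42712 = -35178/(1143 - 18413) - 8/42712 = -35178/(-17270) - 8*1/42712 = -35178*(-1/17270) - 1/5339 = 1599/785 - 1/5339 = 8536276/4191115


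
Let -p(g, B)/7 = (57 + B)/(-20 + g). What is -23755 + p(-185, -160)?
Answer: -4870496/205 ≈ -23759.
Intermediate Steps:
p(g, B) = -7*(57 + B)/(-20 + g)
-23755 + p(-185, -160) = -23755 + 7*(-57 - 1*(-160))/(-20 - 185) = -23755 + 7*(-57 + 160)/(-205) = -23755 + 7*(-1/205)*103 = -23755 - 721/205 = -4870496/205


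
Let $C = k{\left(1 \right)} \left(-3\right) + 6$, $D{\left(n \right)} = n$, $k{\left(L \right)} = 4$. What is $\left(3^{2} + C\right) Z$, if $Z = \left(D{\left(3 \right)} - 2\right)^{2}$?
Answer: $3$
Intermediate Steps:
$C = -6$ ($C = 4 \left(-3\right) + 6 = -12 + 6 = -6$)
$Z = 1$ ($Z = \left(3 - 2\right)^{2} = 1^{2} = 1$)
$\left(3^{2} + C\right) Z = \left(3^{2} - 6\right) 1 = \left(9 - 6\right) 1 = 3 \cdot 1 = 3$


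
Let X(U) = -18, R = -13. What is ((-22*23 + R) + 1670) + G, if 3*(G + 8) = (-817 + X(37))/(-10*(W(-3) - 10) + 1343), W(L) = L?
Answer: 5050082/4419 ≈ 1142.8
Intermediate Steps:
G = -36187/4419 (G = -8 + ((-817 - 18)/(-10*(-3 - 10) + 1343))/3 = -8 + (-835/(-10*(-13) + 1343))/3 = -8 + (-835/(130 + 1343))/3 = -8 + (-835/1473)/3 = -8 + (-835*1/1473)/3 = -8 + (⅓)*(-835/1473) = -8 - 835/4419 = -36187/4419 ≈ -8.1889)
((-22*23 + R) + 1670) + G = ((-22*23 - 13) + 1670) - 36187/4419 = ((-506 - 13) + 1670) - 36187/4419 = (-519 + 1670) - 36187/4419 = 1151 - 36187/4419 = 5050082/4419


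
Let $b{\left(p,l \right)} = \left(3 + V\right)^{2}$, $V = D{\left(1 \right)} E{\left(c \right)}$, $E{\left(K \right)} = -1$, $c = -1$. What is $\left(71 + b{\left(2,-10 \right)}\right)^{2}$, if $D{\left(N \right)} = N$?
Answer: $5625$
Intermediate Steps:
$V = -1$ ($V = 1 \left(-1\right) = -1$)
$b{\left(p,l \right)} = 4$ ($b{\left(p,l \right)} = \left(3 - 1\right)^{2} = 2^{2} = 4$)
$\left(71 + b{\left(2,-10 \right)}\right)^{2} = \left(71 + 4\right)^{2} = 75^{2} = 5625$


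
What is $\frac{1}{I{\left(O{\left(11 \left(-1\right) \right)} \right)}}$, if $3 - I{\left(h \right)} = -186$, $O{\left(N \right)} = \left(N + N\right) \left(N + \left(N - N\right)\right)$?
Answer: $\frac{1}{189} \approx 0.005291$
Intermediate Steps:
$O{\left(N \right)} = 2 N^{2}$ ($O{\left(N \right)} = 2 N \left(N + 0\right) = 2 N N = 2 N^{2}$)
$I{\left(h \right)} = 189$ ($I{\left(h \right)} = 3 - -186 = 3 + 186 = 189$)
$\frac{1}{I{\left(O{\left(11 \left(-1\right) \right)} \right)}} = \frac{1}{189}$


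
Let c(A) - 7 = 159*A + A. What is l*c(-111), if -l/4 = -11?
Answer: -781132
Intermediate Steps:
l = 44 (l = -4*(-11) = 44)
c(A) = 7 + 160*A (c(A) = 7 + (159*A + A) = 7 + 160*A)
l*c(-111) = 44*(7 + 160*(-111)) = 44*(7 - 17760) = 44*(-17753) = -781132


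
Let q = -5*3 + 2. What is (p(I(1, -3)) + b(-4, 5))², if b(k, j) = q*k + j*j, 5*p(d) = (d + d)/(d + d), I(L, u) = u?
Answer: 148996/25 ≈ 5959.8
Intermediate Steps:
q = -13 (q = -15 + 2 = -13)
p(d) = ⅕ (p(d) = ((d + d)/(d + d))/5 = ((2*d)/((2*d)))/5 = ((2*d)*(1/(2*d)))/5 = (⅕)*1 = ⅕)
b(k, j) = j² - 13*k (b(k, j) = -13*k + j*j = -13*k + j² = j² - 13*k)
(p(I(1, -3)) + b(-4, 5))² = (⅕ + (5² - 13*(-4)))² = (⅕ + (25 + 52))² = (⅕ + 77)² = (386/5)² = 148996/25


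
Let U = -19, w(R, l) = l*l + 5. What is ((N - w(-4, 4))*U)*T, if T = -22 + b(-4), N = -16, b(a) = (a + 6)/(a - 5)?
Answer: -140600/9 ≈ -15622.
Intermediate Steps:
w(R, l) = 5 + l**2 (w(R, l) = l**2 + 5 = 5 + l**2)
b(a) = (6 + a)/(-5 + a)
T = -200/9 (T = -22 + (6 - 4)/(-5 - 4) = -22 + 2/(-9) = -22 - 1/9*2 = -22 - 2/9 = -200/9 ≈ -22.222)
((N - w(-4, 4))*U)*T = ((-16 - (5 + 4**2))*(-19))*(-200/9) = ((-16 - (5 + 16))*(-19))*(-200/9) = ((-16 - 1*21)*(-19))*(-200/9) = ((-16 - 21)*(-19))*(-200/9) = -37*(-19)*(-200/9) = 703*(-200/9) = -140600/9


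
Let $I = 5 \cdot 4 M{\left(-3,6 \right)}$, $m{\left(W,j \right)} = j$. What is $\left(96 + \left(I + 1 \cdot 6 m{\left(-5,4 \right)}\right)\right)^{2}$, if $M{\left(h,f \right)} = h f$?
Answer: $57600$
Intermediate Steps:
$M{\left(h,f \right)} = f h$
$I = -360$ ($I = 5 \cdot 4 \cdot 6 \left(-3\right) = 20 \left(-18\right) = -360$)
$\left(96 + \left(I + 1 \cdot 6 m{\left(-5,4 \right)}\right)\right)^{2} = \left(96 - \left(360 - 6 \cdot 4\right)\right)^{2} = \left(96 + \left(-360 + 1 \cdot 24\right)\right)^{2} = \left(96 + \left(-360 + 24\right)\right)^{2} = \left(96 - 336\right)^{2} = \left(-240\right)^{2} = 57600$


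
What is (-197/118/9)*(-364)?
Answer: 35854/531 ≈ 67.522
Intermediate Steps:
(-197/118/9)*(-364) = (-197*1/118*(⅑))*(-364) = -197/118*⅑*(-364) = -197/1062*(-364) = 35854/531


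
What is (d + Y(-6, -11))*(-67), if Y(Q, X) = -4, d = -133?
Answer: 9179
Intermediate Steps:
(d + Y(-6, -11))*(-67) = (-133 - 4)*(-67) = -137*(-67) = 9179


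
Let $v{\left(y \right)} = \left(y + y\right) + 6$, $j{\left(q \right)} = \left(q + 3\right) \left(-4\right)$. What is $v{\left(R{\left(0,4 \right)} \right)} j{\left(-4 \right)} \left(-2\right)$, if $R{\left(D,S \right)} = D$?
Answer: $-48$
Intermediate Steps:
$j{\left(q \right)} = -12 - 4 q$ ($j{\left(q \right)} = \left(3 + q\right) \left(-4\right) = -12 - 4 q$)
$v{\left(y \right)} = 6 + 2 y$ ($v{\left(y \right)} = 2 y + 6 = 6 + 2 y$)
$v{\left(R{\left(0,4 \right)} \right)} j{\left(-4 \right)} \left(-2\right) = \left(6 + 2 \cdot 0\right) \left(-12 - -16\right) \left(-2\right) = \left(6 + 0\right) \left(-12 + 16\right) \left(-2\right) = 6 \cdot 4 \left(-2\right) = 24 \left(-2\right) = -48$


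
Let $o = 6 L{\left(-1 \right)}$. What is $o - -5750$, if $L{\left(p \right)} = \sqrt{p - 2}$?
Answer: $5750 + 6 i \sqrt{3} \approx 5750.0 + 10.392 i$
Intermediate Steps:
$L{\left(p \right)} = \sqrt{-2 + p}$
$o = 6 i \sqrt{3}$ ($o = 6 \sqrt{-2 - 1} = 6 \sqrt{-3} = 6 i \sqrt{3} \approx 10.392 i$)
$o - -5750 = 6 i \sqrt{3} - -5750 = 6 i \sqrt{3} + 5750 = 5750 + 6 i \sqrt{3}$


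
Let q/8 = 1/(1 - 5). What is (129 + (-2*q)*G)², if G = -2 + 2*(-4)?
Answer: 7921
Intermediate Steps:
q = -2 (q = 8/(1 - 5) = 8/(-4) = 8*(-¼) = -2)
G = -10 (G = -2 - 8 = -10)
(129 + (-2*q)*G)² = (129 - 2*(-2)*(-10))² = (129 + 4*(-10))² = (129 - 40)² = 89² = 7921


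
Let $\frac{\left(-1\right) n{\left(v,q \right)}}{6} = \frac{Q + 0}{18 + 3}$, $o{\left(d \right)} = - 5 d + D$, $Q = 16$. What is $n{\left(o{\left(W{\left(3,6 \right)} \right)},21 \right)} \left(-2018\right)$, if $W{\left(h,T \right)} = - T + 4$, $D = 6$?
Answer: $\frac{64576}{7} \approx 9225.1$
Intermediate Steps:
$W{\left(h,T \right)} = 4 - T$
$o{\left(d \right)} = 6 - 5 d$ ($o{\left(d \right)} = - 5 d + 6 = 6 - 5 d$)
$n{\left(v,q \right)} = - \frac{32}{7}$ ($n{\left(v,q \right)} = - 6 \frac{16 + 0}{18 + 3} = - 6 \cdot \frac{16}{21} = - 6 \cdot 16 \cdot \frac{1}{21} = \left(-6\right) \frac{16}{21} = - \frac{32}{7}$)
$n{\left(o{\left(W{\left(3,6 \right)} \right)},21 \right)} \left(-2018\right) = \left(- \frac{32}{7}\right) \left(-2018\right) = \frac{64576}{7}$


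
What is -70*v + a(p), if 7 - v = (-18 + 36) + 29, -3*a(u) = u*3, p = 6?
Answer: 2794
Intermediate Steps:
a(u) = -u (a(u) = -u*3/3 = -u)
v = -40 (v = 7 - ((-18 + 36) + 29) = 7 - (18 + 29) = 7 - 1*47 = 7 - 47 = -40)
-70*v + a(p) = -70*(-40) - 1*6 = 2800 - 6 = 2794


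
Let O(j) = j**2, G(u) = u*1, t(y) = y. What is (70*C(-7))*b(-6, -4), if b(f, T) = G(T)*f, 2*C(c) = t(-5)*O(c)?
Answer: -205800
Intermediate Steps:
G(u) = u
C(c) = -5*c**2/2 (C(c) = (-5*c**2)/2 = -5*c**2/2)
b(f, T) = T*f
(70*C(-7))*b(-6, -4) = (70*(-5/2*(-7)**2))*(-4*(-6)) = (70*(-5/2*49))*24 = (70*(-245/2))*24 = -8575*24 = -205800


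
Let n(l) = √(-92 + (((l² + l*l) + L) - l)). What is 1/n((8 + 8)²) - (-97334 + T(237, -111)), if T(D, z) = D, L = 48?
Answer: 97097 + √32693/65386 ≈ 97097.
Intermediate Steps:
n(l) = √(-44 - l + 2*l²) (n(l) = √(-92 + (((l² + l*l) + 48) - l)) = √(-92 + (((l² + l²) + 48) - l)) = √(-92 + ((2*l² + 48) - l)) = √(-92 + ((48 + 2*l²) - l)) = √(-92 + (48 - l + 2*l²)) = √(-44 - l + 2*l²))
1/n((8 + 8)²) - (-97334 + T(237, -111)) = 1/(√(-44 - (8 + 8)² + 2*((8 + 8)²)²)) - (-97334 + 237) = 1/(√(-44 - 1*16² + 2*(16²)²)) - 1*(-97097) = 1/(√(-44 - 1*256 + 2*256²)) + 97097 = 1/(√(-44 - 256 + 2*65536)) + 97097 = 1/(√(-44 - 256 + 131072)) + 97097 = 1/(√130772) + 97097 = 1/(2*√32693) + 97097 = √32693/65386 + 97097 = 97097 + √32693/65386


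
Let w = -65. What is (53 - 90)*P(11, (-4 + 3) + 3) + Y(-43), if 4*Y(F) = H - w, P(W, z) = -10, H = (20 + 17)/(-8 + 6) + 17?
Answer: 3087/8 ≈ 385.88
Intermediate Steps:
H = -3/2 (H = 37/(-2) + 17 = 37*(-½) + 17 = -37/2 + 17 = -3/2 ≈ -1.5000)
Y(F) = 127/8 (Y(F) = (-3/2 - 1*(-65))/4 = (-3/2 + 65)/4 = (¼)*(127/2) = 127/8)
(53 - 90)*P(11, (-4 + 3) + 3) + Y(-43) = (53 - 90)*(-10) + 127/8 = -37*(-10) + 127/8 = 370 + 127/8 = 3087/8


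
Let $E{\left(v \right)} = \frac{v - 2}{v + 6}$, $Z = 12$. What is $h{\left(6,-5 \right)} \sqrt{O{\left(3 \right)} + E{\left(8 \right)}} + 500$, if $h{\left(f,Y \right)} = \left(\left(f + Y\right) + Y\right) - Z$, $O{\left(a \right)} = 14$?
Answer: $500 - \frac{16 \sqrt{707}}{7} \approx 439.22$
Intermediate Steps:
$E{\left(v \right)} = \frac{-2 + v}{6 + v}$
$h{\left(f,Y \right)} = -12 + f + 2 Y$ ($h{\left(f,Y \right)} = \left(\left(f + Y\right) + Y\right) - 12 = \left(\left(Y + f\right) + Y\right) - 12 = \left(f + 2 Y\right) - 12 = -12 + f + 2 Y$)
$h{\left(6,-5 \right)} \sqrt{O{\left(3 \right)} + E{\left(8 \right)}} + 500 = \left(-12 + 6 + 2 \left(-5\right)\right) \sqrt{14 + \frac{-2 + 8}{6 + 8}} + 500 = \left(-12 + 6 - 10\right) \sqrt{14 + \frac{1}{14} \cdot 6} + 500 = - 16 \sqrt{14 + \frac{1}{14} \cdot 6} + 500 = - 16 \sqrt{14 + \frac{3}{7}} + 500 = - 16 \sqrt{\frac{101}{7}} + 500 = - 16 \frac{\sqrt{707}}{7} + 500 = - \frac{16 \sqrt{707}}{7} + 500 = 500 - \frac{16 \sqrt{707}}{7}$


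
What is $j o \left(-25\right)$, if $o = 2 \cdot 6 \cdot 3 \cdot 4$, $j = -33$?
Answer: $118800$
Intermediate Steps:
$o = 144$ ($o = 12 \cdot 12 = 144$)
$j o \left(-25\right) = \left(-33\right) 144 \left(-25\right) = \left(-4752\right) \left(-25\right) = 118800$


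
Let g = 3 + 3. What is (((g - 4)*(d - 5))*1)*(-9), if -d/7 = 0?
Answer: 90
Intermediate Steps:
g = 6
d = 0 (d = -7*0 = 0)
(((g - 4)*(d - 5))*1)*(-9) = (((6 - 4)*(0 - 5))*1)*(-9) = ((2*(-5))*1)*(-9) = -10*1*(-9) = -10*(-9) = 90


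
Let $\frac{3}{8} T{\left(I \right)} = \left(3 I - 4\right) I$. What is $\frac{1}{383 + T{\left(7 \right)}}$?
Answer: $\frac{3}{2101} \approx 0.0014279$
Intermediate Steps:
$T{\left(I \right)} = \frac{8 I \left(-4 + 3 I\right)}{3}$ ($T{\left(I \right)} = \frac{8 \left(3 I - 4\right) I}{3} = \frac{8 \left(-4 + 3 I\right) I}{3} = \frac{8 I \left(-4 + 3 I\right)}{3}$)
$\frac{1}{383 + T{\left(7 \right)}} = \frac{1}{383 + \frac{8}{3} \cdot 7 \left(-4 + 3 \cdot 7\right)} = \frac{1}{383 + \frac{8}{3} \cdot 7 \left(-4 + 21\right)} = \frac{1}{383 + \frac{8}{3} \cdot 7 \cdot 17} = \frac{1}{383 + \frac{952}{3}} = \frac{1}{\frac{2101}{3}} = \frac{3}{2101}$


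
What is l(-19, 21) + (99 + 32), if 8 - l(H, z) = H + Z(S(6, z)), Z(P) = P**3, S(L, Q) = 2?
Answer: 150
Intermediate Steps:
l(H, z) = -H (l(H, z) = 8 - (H + 2**3) = 8 - (H + 8) = 8 - (8 + H) = 8 + (-8 - H) = -H)
l(-19, 21) + (99 + 32) = -1*(-19) + (99 + 32) = 19 + 131 = 150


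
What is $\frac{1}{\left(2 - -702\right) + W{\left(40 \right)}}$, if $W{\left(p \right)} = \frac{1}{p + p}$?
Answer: $\frac{80}{56321} \approx 0.0014204$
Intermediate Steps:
$W{\left(p \right)} = \frac{1}{2 p}$
$\frac{1}{\left(2 - -702\right) + W{\left(40 \right)}} = \frac{1}{\left(2 - -702\right) + \frac{1}{2 \cdot 40}} = \frac{1}{\left(2 + 702\right) + \frac{1}{2} \cdot \frac{1}{40}} = \frac{1}{704 + \frac{1}{80}} = \frac{1}{\frac{56321}{80}} = \frac{80}{56321}$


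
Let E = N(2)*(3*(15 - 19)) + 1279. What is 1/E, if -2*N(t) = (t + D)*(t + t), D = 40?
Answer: 1/2287 ≈ 0.00043725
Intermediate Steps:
N(t) = -t*(40 + t) (N(t) = -(t + 40)*(t + t)/2 = -(40 + t)*2*t/2 = -t*(40 + t))
E = 2287 (E = (-1*2*(40 + 2))*(3*(15 - 19)) + 1279 = (-1*2*42)*(3*(-4)) + 1279 = -84*(-12) + 1279 = 1008 + 1279 = 2287)
1/E = 1/2287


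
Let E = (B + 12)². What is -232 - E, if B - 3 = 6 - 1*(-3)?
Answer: -808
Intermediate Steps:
B = 12 (B = 3 + (6 - 1*(-3)) = 3 + (6 + 3) = 3 + 9 = 12)
E = 576 (E = (12 + 12)² = 24² = 576)
-232 - E = -232 - 1*576 = -232 - 576 = -808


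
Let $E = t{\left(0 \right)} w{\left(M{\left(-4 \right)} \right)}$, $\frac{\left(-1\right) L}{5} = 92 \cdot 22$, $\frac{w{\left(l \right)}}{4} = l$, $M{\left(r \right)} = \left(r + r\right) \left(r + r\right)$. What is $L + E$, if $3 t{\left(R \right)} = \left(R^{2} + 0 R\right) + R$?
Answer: $-10120$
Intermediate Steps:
$M{\left(r \right)} = 4 r^{2}$ ($M{\left(r \right)} = 2 r 2 r = 4 r^{2}$)
$w{\left(l \right)} = 4 l$
$t{\left(R \right)} = \frac{R}{3} + \frac{R^{2}}{3}$ ($t{\left(R \right)} = \frac{\left(R^{2} + 0 R\right) + R}{3} = \frac{\left(R^{2} + 0\right) + R}{3} = \frac{R^{2} + R}{3} = \frac{R + R^{2}}{3} = \frac{R}{3} + \frac{R^{2}}{3}$)
$L = -10120$ ($L = - 5 \cdot 92 \cdot 22 = \left(-5\right) 2024 = -10120$)
$E = 0$ ($E = \frac{1}{3} \cdot 0 \left(1 + 0\right) 4 \cdot 4 \left(-4\right)^{2} = \frac{1}{3} \cdot 0 \cdot 1 \cdot 4 \cdot 4 \cdot 16 = 0 \cdot 4 \cdot 64 = 0 \cdot 256 = 0$)
$L + E = -10120 + 0 = -10120$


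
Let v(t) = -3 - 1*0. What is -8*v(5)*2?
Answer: 48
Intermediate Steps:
v(t) = -3 (v(t) = -3 + 0 = -3)
-8*v(5)*2 = -8*(-3)*2 = -(-24)*2 = -1*(-48) = 48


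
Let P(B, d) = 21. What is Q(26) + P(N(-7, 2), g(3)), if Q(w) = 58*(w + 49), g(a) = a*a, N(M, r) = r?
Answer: 4371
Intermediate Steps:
g(a) = a²
Q(w) = 2842 + 58*w (Q(w) = 58*(49 + w) = 2842 + 58*w)
Q(26) + P(N(-7, 2), g(3)) = (2842 + 58*26) + 21 = (2842 + 1508) + 21 = 4350 + 21 = 4371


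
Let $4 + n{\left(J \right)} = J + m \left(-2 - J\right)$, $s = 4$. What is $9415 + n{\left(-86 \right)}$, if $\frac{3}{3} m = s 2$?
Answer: $9997$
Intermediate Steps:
$m = 8$ ($m = 4 \cdot 2 = 8$)
$n{\left(J \right)} = -20 - 7 J$ ($n{\left(J \right)} = -4 + \left(J + 8 \left(-2 - J\right)\right) = -4 - \left(16 + 7 J\right) = -20 - 7 J$)
$9415 + n{\left(-86 \right)} = 9415 - -582 = 9415 + \left(-20 + 602\right) = 9415 + 582 = 9997$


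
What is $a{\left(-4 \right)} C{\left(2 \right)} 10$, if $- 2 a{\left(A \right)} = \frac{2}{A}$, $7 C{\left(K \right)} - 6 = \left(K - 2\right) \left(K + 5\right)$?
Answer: $\frac{15}{7} \approx 2.1429$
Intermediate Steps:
$C{\left(K \right)} = \frac{6}{7} + \frac{\left(-2 + K\right) \left(5 + K\right)}{7}$ ($C{\left(K \right)} = \frac{6}{7} + \frac{\left(K - 2\right) \left(K + 5\right)}{7} = \frac{6}{7} + \frac{\left(-2 + K\right) \left(5 + K\right)}{7}$)
$a{\left(A \right)} = - \frac{1}{A}$ ($a{\left(A \right)} = - \frac{2 \frac{1}{A}}{2} = - \frac{1}{A}$)
$a{\left(-4 \right)} C{\left(2 \right)} 10 = - \frac{1}{-4} \left(- \frac{4}{7} + \frac{2^{2}}{7} + \frac{3}{7} \cdot 2\right) 10 = \left(-1\right) \left(- \frac{1}{4}\right) \left(- \frac{4}{7} + \frac{1}{7} \cdot 4 + \frac{6}{7}\right) 10 = \frac{- \frac{4}{7} + \frac{4}{7} + \frac{6}{7}}{4} \cdot 10 = \frac{1}{4} \cdot \frac{6}{7} \cdot 10 = \frac{3}{14} \cdot 10 = \frac{15}{7}$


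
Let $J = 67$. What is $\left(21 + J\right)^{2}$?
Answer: $7744$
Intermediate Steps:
$\left(21 + J\right)^{2} = \left(21 + 67\right)^{2} = 88^{2} = 7744$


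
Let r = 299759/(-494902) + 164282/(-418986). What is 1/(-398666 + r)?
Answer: -103678504686/41333198198306245 ≈ -2.5084e-6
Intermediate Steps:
r = -103449157369/103678504686 (r = 299759*(-1/494902) + 164282*(-1/418986) = -299759/494902 - 82141/209493 = -103449157369/103678504686 ≈ -0.99779)
1/(-398666 + r) = 1/(-398666 - 103449157369/103678504686) = 1/(-41333198198306245/103678504686) = -103678504686/41333198198306245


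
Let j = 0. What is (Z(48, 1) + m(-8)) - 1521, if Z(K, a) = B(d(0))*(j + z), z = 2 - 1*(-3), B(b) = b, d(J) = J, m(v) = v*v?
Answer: -1457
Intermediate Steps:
m(v) = v²
z = 5 (z = 2 + 3 = 5)
Z(K, a) = 0 (Z(K, a) = 0*(0 + 5) = 0*5 = 0)
(Z(48, 1) + m(-8)) - 1521 = (0 + (-8)²) - 1521 = (0 + 64) - 1521 = 64 - 1521 = -1457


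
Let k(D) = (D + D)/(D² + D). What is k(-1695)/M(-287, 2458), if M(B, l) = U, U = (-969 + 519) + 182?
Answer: 1/226996 ≈ 4.4054e-6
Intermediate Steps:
U = -268 (U = -450 + 182 = -268)
M(B, l) = -268
k(D) = 2*D/(D + D²) (k(D) = (2*D)/(D + D²) = 2*D/(D + D²))
k(-1695)/M(-287, 2458) = (2/(1 - 1695))/(-268) = (2/(-1694))*(-1/268) = (2*(-1/1694))*(-1/268) = -1/847*(-1/268) = 1/226996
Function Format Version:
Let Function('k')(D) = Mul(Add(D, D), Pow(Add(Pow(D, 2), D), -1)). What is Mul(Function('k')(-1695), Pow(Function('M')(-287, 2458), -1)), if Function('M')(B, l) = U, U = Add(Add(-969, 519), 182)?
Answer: Rational(1, 226996) ≈ 4.4054e-6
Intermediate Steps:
U = -268 (U = Add(-450, 182) = -268)
Function('M')(B, l) = -268
Function('k')(D) = Mul(2, D, Pow(Add(D, Pow(D, 2)), -1)) (Function('k')(D) = Mul(Mul(2, D), Pow(Add(D, Pow(D, 2)), -1)) = Mul(2, D, Pow(Add(D, Pow(D, 2)), -1)))
Mul(Function('k')(-1695), Pow(Function('M')(-287, 2458), -1)) = Mul(Mul(2, Pow(Add(1, -1695), -1)), Pow(-268, -1)) = Mul(Mul(2, Pow(-1694, -1)), Rational(-1, 268)) = Mul(Mul(2, Rational(-1, 1694)), Rational(-1, 268)) = Mul(Rational(-1, 847), Rational(-1, 268)) = Rational(1, 226996)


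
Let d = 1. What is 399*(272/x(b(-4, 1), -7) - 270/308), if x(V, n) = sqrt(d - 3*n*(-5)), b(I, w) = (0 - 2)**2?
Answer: -7695/22 - 27132*I*sqrt(26)/13 ≈ -349.77 - 10642.0*I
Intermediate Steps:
b(I, w) = 4 (b(I, w) = (-2)**2 = 4)
x(V, n) = sqrt(1 + 15*n) (x(V, n) = sqrt(1 - 3*n*(-5)) = sqrt(1 + 15*n))
399*(272/x(b(-4, 1), -7) - 270/308) = 399*(272/(sqrt(1 + 15*(-7))) - 270/308) = 399*(272/(sqrt(1 - 105)) - 270*1/308) = 399*(272/(sqrt(-104)) - 135/154) = 399*(272/((2*I*sqrt(26))) - 135/154) = 399*(272*(-I*sqrt(26)/52) - 135/154) = 399*(-68*I*sqrt(26)/13 - 135/154) = 399*(-135/154 - 68*I*sqrt(26)/13) = -7695/22 - 27132*I*sqrt(26)/13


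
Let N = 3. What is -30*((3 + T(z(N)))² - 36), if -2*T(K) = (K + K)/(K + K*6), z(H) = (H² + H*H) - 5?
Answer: 40920/49 ≈ 835.10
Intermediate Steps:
z(H) = -5 + 2*H² (z(H) = (H² + H²) - 5 = 2*H² - 5 = -5 + 2*H²)
T(K) = -⅐ (T(K) = -(K + K)/(2*(K + K*6)) = -2*K/(2*(K + 6*K)) = -2*K/(2*(7*K)) = -2*K*1/(7*K)/2 = -½*2/7 = -⅐)
-30*((3 + T(z(N)))² - 36) = -30*((3 - ⅐)² - 36) = -30*((20/7)² - 36) = -30*(400/49 - 36) = -30*(-1364/49) = 40920/49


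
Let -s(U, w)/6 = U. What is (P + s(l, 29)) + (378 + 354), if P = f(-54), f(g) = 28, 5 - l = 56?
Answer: 1066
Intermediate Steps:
l = -51 (l = 5 - 1*56 = 5 - 56 = -51)
s(U, w) = -6*U
P = 28
(P + s(l, 29)) + (378 + 354) = (28 - 6*(-51)) + (378 + 354) = (28 + 306) + 732 = 334 + 732 = 1066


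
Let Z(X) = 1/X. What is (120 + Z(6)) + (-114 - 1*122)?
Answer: -695/6 ≈ -115.83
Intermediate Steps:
(120 + Z(6)) + (-114 - 1*122) = (120 + 1/6) + (-114 - 1*122) = (120 + ⅙) + (-114 - 122) = 721/6 - 236 = -695/6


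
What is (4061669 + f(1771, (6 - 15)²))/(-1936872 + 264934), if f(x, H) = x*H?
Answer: -2102560/835969 ≈ -2.5151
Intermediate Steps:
f(x, H) = H*x
(4061669 + f(1771, (6 - 15)²))/(-1936872 + 264934) = (4061669 + (6 - 15)²*1771)/(-1936872 + 264934) = (4061669 + (-9)²*1771)/(-1671938) = (4061669 + 81*1771)*(-1/1671938) = (4061669 + 143451)*(-1/1671938) = 4205120*(-1/1671938) = -2102560/835969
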